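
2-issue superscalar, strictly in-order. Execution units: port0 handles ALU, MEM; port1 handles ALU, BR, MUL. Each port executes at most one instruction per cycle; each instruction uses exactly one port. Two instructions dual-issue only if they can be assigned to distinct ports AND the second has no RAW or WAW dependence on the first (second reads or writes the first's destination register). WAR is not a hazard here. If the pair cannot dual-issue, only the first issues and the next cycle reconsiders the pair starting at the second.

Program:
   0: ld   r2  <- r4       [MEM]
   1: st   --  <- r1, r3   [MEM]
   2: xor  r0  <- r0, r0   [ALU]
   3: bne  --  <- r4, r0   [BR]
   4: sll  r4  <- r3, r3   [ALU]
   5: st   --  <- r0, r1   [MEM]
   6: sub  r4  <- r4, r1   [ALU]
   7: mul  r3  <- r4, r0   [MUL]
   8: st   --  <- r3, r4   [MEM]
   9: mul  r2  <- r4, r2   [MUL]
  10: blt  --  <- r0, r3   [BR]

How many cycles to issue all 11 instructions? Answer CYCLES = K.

  cy0 -> i0 (ld) no-port MEM/MEM
  cy1 -> i1,i2 (st/xor) dual
  cy2 -> i3,i4 (bne/sll) dual
  cy3 -> i5,i6 (st/sub) dual
  cy4 -> i7 (mul) RAW r3
  cy5 -> i8,i9 (st/mul) dual
  cy6 -> i10 (blt) tail

CYCLES = 7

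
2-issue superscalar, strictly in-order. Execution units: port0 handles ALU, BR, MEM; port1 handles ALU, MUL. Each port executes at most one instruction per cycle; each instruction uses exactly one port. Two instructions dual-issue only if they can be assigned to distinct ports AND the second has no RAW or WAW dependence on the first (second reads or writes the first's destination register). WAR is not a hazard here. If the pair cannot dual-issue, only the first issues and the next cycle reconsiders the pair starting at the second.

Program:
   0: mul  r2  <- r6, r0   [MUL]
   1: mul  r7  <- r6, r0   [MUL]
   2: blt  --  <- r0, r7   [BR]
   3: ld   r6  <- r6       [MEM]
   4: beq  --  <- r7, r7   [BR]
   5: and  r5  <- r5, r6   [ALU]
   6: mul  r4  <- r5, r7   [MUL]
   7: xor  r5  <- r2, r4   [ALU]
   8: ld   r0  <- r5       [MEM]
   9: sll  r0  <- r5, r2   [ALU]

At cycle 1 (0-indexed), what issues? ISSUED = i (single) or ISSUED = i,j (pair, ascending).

ISSUED = 1

  cy0 -> i0 (mul.MUL) no-port MUL/MUL
  cy1 -> i1 (mul.MUL) RAW r7
  cy2 -> i2 (blt.BR) no-port BR/MEM
  cy3 -> i3 (ld.MEM) no-port MEM/BR
  cy4 -> i4/i5 (beq.BR and.ALU) pair
  cy5 -> i6 (mul.MUL) RAW r4
  cy6 -> i7 (xor.ALU) RAW r5
  cy7 -> i8 (ld.MEM) WAW r0
  cy8 -> i9 (sll.ALU) tail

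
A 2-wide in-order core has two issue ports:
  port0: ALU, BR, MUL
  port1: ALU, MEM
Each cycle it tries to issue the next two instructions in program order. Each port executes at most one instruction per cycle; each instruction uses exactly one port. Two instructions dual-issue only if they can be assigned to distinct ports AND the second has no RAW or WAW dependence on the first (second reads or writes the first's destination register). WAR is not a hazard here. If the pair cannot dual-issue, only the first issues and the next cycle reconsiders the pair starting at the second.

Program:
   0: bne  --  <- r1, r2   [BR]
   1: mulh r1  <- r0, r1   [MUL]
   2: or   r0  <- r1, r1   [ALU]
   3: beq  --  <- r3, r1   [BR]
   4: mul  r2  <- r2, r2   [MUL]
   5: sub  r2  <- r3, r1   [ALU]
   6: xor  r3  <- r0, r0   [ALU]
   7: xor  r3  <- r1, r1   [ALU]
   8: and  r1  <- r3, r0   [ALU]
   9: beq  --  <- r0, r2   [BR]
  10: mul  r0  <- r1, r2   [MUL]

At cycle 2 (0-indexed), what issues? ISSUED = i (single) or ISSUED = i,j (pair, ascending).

ISSUED = 2,3

0. bne.BR @i0  | no-port BR/MUL
1. mulh.MUL @i1  | RAW r1
2. or.ALU beq.BR @i2,i3  | dual
3. mul.MUL @i4  | WAW r2
4. sub.ALU xor.ALU @i5,i6  | dual
5. xor.ALU @i7  | RAW r3
6. and.ALU beq.BR @i8,i9  | dual
7. mul.MUL @i10  | tail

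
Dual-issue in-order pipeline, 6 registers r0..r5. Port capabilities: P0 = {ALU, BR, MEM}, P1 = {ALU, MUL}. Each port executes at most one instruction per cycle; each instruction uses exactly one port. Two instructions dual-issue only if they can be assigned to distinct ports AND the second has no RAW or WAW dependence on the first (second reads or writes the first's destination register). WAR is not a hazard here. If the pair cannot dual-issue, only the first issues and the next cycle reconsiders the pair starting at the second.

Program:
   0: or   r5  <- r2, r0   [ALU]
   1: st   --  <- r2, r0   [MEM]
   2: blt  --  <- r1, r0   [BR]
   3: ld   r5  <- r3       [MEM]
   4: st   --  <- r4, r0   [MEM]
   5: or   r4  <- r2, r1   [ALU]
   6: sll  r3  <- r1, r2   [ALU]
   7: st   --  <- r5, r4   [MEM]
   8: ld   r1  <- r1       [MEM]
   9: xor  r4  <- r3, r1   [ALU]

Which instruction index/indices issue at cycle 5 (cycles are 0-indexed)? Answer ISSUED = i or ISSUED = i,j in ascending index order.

t=0 i0/i1:or.ALU+st.MEM ; pair
t=1 i2:blt.BR ; no-port BR/MEM
t=2 i3:ld.MEM ; no-port MEM/MEM
t=3 i4/i5:st.MEM+or.ALU ; pair
t=4 i6/i7:sll.ALU+st.MEM ; pair
t=5 i8:ld.MEM ; RAW r1
t=6 i9:xor.ALU ; tail

ISSUED = 8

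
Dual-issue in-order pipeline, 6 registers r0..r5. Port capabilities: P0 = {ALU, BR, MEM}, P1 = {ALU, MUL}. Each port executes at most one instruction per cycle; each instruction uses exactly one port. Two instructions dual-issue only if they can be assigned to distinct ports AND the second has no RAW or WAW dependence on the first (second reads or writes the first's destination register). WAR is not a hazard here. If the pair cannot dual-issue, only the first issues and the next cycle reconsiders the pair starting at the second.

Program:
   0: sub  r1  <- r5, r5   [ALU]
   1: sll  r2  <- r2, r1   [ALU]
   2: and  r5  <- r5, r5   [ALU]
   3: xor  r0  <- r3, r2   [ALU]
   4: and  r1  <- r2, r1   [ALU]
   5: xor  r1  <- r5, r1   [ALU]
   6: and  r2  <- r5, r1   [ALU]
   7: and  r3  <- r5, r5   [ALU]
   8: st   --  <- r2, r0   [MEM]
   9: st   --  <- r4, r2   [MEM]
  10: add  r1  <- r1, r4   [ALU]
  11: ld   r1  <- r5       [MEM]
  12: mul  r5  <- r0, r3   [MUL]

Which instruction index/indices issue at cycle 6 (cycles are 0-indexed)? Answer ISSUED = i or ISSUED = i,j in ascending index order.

#0 head=0: sub i0 RAW r1
#1 head=1: sll+and i1/i2 2-wide
#2 head=3: xor+and i3/i4 2-wide
#3 head=5: xor i5 RAW r1
#4 head=6: and+and i6/i7 2-wide
#5 head=8: st i8 no-port MEM/MEM
#6 head=9: st+add i9/i10 2-wide
#7 head=11: ld+mul i11/i12 2-wide

ISSUED = 9,10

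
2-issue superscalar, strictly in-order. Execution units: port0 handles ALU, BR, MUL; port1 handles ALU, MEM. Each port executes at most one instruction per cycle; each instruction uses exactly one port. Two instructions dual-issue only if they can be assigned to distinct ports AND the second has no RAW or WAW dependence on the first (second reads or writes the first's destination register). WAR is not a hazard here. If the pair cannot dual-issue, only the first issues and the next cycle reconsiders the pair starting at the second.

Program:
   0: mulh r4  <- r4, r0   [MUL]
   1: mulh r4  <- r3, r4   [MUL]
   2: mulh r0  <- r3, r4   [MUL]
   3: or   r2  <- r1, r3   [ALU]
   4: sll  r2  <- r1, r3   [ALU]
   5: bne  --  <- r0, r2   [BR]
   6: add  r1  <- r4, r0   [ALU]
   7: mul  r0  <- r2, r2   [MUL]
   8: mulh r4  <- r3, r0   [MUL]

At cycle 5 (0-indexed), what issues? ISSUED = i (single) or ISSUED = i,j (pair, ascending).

  cy0 -> i0 (mulh.MUL) no-port MUL/MUL
  cy1 -> i1 (mulh.MUL) no-port MUL/MUL
  cy2 -> i2&i3 (mulh.MUL;or.ALU) pair
  cy3 -> i4 (sll.ALU) RAW r2
  cy4 -> i5&i6 (bne.BR;add.ALU) pair
  cy5 -> i7 (mul.MUL) no-port MUL/MUL
  cy6 -> i8 (mulh.MUL) tail

ISSUED = 7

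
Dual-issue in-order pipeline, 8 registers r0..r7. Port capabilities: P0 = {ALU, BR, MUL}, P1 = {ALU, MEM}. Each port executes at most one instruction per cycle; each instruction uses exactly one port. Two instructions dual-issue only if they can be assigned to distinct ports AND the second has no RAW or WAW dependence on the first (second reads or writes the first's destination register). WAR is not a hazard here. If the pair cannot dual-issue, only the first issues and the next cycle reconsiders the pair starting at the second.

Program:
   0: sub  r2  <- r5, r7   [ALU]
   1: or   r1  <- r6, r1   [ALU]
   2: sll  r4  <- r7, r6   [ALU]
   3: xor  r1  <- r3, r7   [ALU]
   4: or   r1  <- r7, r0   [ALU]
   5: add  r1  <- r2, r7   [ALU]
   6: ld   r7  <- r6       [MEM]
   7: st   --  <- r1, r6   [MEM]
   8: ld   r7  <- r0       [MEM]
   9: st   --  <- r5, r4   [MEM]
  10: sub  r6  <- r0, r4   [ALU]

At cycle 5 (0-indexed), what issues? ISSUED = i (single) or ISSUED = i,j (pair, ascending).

ISSUED = 8

c0: i0,i1 sub;or  pair
c1: i2,i3 sll;xor  pair
c2: i4 or  WAW r1
c3: i5,i6 add;ld  pair
c4: i7 st  no-port MEM/MEM
c5: i8 ld  no-port MEM/MEM
c6: i9,i10 st;sub  pair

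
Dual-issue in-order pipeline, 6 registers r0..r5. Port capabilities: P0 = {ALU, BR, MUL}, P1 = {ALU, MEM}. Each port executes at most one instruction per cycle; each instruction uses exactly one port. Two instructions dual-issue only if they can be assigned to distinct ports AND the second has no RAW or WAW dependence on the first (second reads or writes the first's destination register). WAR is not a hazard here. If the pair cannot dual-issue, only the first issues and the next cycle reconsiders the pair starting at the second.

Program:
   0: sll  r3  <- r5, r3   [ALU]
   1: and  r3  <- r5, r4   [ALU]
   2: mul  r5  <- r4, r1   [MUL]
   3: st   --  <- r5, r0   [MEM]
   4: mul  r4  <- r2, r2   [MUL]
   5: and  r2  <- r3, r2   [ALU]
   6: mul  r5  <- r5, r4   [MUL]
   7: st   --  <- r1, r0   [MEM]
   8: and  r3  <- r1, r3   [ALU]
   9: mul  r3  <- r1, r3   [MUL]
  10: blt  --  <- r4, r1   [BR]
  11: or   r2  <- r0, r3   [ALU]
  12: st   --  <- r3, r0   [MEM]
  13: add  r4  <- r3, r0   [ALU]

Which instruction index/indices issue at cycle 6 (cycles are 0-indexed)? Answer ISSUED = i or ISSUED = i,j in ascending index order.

c0: i0 sll.ALU  WAW r3
c1: i1&i2 and.ALU/mul.MUL  pair
c2: i3&i4 st.MEM/mul.MUL  pair
c3: i5&i6 and.ALU/mul.MUL  pair
c4: i7&i8 st.MEM/and.ALU  pair
c5: i9 mul.MUL  no-port MUL/BR
c6: i10&i11 blt.BR/or.ALU  pair
c7: i12&i13 st.MEM/add.ALU  pair

ISSUED = 10,11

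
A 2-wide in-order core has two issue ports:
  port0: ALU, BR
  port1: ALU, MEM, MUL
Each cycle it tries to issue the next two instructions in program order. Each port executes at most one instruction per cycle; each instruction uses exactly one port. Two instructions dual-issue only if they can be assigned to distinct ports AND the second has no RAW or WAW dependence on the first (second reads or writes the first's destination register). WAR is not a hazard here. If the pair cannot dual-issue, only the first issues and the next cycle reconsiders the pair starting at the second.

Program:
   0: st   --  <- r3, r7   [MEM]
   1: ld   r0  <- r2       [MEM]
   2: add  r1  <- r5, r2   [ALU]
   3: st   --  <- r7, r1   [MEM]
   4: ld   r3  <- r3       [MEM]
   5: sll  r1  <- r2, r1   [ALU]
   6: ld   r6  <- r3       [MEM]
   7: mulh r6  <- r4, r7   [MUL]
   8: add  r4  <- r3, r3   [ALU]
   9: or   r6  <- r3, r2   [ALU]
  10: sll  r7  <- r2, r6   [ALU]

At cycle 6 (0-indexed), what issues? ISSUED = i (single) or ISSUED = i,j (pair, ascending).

  cy0 -> i0 (st) no-port MEM/MEM
  cy1 -> i1,i2 (ld add) 2-wide
  cy2 -> i3 (st) no-port MEM/MEM
  cy3 -> i4,i5 (ld sll) 2-wide
  cy4 -> i6 (ld) no-port MEM/MUL
  cy5 -> i7,i8 (mulh add) 2-wide
  cy6 -> i9 (or) RAW r6
  cy7 -> i10 (sll) tail

ISSUED = 9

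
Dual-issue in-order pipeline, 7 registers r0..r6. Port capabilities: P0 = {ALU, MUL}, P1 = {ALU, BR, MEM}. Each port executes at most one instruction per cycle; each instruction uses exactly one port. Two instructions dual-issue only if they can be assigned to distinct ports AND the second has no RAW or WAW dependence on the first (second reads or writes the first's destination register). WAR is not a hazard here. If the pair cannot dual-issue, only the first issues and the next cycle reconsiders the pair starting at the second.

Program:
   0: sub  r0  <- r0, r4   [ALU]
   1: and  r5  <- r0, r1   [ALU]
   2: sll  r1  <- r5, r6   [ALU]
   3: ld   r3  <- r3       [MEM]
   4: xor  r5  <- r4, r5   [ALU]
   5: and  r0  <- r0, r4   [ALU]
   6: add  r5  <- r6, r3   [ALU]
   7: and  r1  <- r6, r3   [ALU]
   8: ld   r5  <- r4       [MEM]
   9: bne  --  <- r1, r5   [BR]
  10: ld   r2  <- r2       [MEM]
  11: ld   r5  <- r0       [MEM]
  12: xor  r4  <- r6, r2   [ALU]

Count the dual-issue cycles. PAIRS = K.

  cy0 -> i0 (sub.ALU) RAW r0
  cy1 -> i1 (and.ALU) RAW r5
  cy2 -> i2&i3 (sll.ALU ld.MEM) 2-wide
  cy3 -> i4&i5 (xor.ALU and.ALU) 2-wide
  cy4 -> i6&i7 (add.ALU and.ALU) 2-wide
  cy5 -> i8 (ld.MEM) no-port MEM/BR
  cy6 -> i9 (bne.BR) no-port BR/MEM
  cy7 -> i10 (ld.MEM) no-port MEM/MEM
  cy8 -> i11&i12 (ld.MEM xor.ALU) 2-wide

PAIRS = 4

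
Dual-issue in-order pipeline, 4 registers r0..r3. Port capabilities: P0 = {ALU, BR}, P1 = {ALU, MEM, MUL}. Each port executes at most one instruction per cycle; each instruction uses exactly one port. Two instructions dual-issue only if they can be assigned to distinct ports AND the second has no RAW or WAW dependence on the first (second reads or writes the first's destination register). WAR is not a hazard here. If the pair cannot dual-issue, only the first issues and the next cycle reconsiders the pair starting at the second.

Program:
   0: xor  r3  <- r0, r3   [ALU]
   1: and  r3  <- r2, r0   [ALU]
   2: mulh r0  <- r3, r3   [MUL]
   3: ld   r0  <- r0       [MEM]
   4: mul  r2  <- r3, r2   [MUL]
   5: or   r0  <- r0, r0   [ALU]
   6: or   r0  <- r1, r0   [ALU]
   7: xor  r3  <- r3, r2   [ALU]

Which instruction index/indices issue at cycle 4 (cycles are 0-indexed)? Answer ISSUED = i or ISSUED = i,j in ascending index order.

ISSUED = 4,5

0. xor.ALU @i0  | WAW r3
1. and.ALU @i1  | RAW r3
2. mulh.MUL @i2  | no-port MUL/MEM
3. ld.MEM @i3  | no-port MEM/MUL
4. mul.MUL/or.ALU @i4+i5  | 2-wide
5. or.ALU/xor.ALU @i6+i7  | 2-wide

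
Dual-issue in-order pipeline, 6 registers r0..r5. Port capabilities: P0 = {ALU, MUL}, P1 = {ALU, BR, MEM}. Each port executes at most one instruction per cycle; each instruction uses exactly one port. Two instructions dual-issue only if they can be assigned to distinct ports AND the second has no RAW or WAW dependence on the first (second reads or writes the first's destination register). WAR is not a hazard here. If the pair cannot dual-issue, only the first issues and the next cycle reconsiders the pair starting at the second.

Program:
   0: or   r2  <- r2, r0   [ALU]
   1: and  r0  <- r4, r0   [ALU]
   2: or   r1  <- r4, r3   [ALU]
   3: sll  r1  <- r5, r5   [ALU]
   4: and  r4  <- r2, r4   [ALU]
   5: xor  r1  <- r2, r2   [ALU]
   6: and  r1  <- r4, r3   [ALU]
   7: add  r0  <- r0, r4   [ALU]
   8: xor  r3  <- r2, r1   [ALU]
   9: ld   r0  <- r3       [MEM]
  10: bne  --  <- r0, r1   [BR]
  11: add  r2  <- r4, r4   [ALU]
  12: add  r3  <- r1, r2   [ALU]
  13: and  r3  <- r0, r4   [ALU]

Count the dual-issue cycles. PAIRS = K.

  cy0 -> i0/i1 (or.ALU/and.ALU) dual
  cy1 -> i2 (or.ALU) WAW r1
  cy2 -> i3/i4 (sll.ALU/and.ALU) dual
  cy3 -> i5 (xor.ALU) WAW r1
  cy4 -> i6/i7 (and.ALU/add.ALU) dual
  cy5 -> i8 (xor.ALU) RAW r3
  cy6 -> i9 (ld.MEM) no-port MEM/BR
  cy7 -> i10/i11 (bne.BR/add.ALU) dual
  cy8 -> i12 (add.ALU) WAW r3
  cy9 -> i13 (and.ALU) tail

PAIRS = 4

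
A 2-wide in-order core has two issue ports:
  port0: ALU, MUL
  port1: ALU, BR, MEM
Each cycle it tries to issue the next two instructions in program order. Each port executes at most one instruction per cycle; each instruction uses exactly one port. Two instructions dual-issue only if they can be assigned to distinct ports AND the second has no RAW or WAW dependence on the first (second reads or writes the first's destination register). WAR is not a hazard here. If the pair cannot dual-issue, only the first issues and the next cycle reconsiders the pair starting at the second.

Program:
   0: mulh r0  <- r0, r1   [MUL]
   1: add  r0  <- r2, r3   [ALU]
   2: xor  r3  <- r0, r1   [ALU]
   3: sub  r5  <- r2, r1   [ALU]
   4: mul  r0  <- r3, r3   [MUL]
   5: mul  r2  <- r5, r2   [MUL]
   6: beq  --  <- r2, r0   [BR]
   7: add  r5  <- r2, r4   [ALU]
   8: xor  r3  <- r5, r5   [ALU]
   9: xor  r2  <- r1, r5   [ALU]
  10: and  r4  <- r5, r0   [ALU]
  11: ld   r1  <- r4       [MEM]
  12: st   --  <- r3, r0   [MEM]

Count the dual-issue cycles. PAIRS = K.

#0 head=0: mulh.MUL i0 WAW r0
#1 head=1: add.ALU i1 RAW r0
#2 head=2: xor.ALU/sub.ALU i2/i3 pair
#3 head=4: mul.MUL i4 no-port MUL/MUL
#4 head=5: mul.MUL i5 RAW r2
#5 head=6: beq.BR/add.ALU i6/i7 pair
#6 head=8: xor.ALU/xor.ALU i8/i9 pair
#7 head=10: and.ALU i10 RAW r4
#8 head=11: ld.MEM i11 no-port MEM/MEM
#9 head=12: st.MEM i12 tail

PAIRS = 3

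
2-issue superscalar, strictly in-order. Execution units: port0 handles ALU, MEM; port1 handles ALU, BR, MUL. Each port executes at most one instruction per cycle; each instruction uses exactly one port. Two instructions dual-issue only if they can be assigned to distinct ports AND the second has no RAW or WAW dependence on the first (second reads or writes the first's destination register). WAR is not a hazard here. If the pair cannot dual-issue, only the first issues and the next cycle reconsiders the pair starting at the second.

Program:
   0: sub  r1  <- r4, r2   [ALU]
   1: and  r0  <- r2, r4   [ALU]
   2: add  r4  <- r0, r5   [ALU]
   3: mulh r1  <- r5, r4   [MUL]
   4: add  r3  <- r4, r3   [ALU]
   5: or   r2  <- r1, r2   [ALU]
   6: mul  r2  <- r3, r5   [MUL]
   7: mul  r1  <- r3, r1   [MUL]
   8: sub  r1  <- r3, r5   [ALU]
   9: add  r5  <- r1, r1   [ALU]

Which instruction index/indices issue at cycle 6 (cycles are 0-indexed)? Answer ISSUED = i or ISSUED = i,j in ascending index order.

ISSUED = 8

[0] i0&i1  sub/and  -- pair
[1] i2  add  -- RAW r4
[2] i3&i4  mulh/add  -- pair
[3] i5  or  -- WAW r2
[4] i6  mul  -- no-port MUL/MUL
[5] i7  mul  -- WAW r1
[6] i8  sub  -- RAW r1
[7] i9  add  -- tail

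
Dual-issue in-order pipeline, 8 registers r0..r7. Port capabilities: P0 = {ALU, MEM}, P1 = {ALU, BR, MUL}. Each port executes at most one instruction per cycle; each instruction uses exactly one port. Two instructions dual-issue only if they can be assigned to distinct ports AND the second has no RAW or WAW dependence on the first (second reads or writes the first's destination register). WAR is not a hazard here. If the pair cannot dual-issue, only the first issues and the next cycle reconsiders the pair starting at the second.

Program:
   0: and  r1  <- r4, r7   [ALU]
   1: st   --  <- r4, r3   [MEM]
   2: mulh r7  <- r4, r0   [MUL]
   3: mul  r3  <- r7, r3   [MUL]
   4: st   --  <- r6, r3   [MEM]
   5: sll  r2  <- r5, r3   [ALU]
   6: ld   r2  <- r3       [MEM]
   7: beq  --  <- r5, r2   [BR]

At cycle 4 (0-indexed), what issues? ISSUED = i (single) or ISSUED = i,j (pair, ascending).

  cy0 -> i0,i1 (and.ALU;st.MEM) 2-wide
  cy1 -> i2 (mulh.MUL) no-port MUL/MUL
  cy2 -> i3 (mul.MUL) RAW r3
  cy3 -> i4,i5 (st.MEM;sll.ALU) 2-wide
  cy4 -> i6 (ld.MEM) RAW r2
  cy5 -> i7 (beq.BR) tail

ISSUED = 6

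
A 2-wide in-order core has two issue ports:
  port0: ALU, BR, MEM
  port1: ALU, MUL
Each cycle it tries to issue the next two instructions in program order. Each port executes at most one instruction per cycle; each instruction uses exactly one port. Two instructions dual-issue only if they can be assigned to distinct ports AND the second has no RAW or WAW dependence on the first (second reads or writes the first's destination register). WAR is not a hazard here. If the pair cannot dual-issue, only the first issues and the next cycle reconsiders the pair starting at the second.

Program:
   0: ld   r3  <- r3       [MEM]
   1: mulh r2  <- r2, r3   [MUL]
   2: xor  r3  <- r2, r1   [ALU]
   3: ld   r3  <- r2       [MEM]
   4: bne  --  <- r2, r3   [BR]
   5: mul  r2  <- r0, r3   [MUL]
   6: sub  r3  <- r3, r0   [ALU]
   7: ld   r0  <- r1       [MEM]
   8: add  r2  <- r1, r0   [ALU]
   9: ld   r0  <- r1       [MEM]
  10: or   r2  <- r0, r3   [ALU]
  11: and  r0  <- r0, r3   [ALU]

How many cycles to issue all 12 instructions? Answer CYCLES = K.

CYCLES = 8

  cy0 -> i0 (ld) RAW r3
  cy1 -> i1 (mulh) RAW r2
  cy2 -> i2 (xor) WAW r3
  cy3 -> i3 (ld) no-port MEM/BR
  cy4 -> i4+i5 (bne/mul) pair
  cy5 -> i6+i7 (sub/ld) pair
  cy6 -> i8+i9 (add/ld) pair
  cy7 -> i10+i11 (or/and) pair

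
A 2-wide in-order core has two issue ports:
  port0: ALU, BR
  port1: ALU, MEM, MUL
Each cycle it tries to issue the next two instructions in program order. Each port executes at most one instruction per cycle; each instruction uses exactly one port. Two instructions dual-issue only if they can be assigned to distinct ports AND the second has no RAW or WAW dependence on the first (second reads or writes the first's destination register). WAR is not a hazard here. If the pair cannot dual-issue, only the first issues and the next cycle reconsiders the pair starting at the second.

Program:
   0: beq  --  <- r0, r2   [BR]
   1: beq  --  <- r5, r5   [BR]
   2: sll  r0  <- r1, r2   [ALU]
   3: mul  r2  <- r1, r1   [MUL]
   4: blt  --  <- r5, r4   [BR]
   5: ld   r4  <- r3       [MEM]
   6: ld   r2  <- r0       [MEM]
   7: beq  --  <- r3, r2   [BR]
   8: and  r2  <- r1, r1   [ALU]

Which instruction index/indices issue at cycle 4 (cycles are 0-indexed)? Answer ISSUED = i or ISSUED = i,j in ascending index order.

ISSUED = 6

  cy0 -> i0 (beq) no-port BR/BR
  cy1 -> i1+i2 (beq sll) 2-wide
  cy2 -> i3+i4 (mul blt) 2-wide
  cy3 -> i5 (ld) no-port MEM/MEM
  cy4 -> i6 (ld) RAW r2
  cy5 -> i7+i8 (beq and) 2-wide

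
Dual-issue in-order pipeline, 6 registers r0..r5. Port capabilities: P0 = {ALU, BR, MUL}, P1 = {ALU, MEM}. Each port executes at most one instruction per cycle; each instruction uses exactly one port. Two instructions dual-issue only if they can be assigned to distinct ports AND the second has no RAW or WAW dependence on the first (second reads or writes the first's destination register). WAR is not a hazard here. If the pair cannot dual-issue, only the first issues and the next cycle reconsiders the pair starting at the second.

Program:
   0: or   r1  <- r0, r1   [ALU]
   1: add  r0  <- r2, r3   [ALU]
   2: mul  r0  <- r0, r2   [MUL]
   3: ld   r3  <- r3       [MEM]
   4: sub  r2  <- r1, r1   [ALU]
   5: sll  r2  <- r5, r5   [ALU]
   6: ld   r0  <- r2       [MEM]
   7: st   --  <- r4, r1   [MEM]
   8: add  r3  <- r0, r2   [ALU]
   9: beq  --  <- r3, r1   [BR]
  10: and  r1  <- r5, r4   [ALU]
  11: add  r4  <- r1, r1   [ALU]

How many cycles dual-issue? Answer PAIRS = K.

t=0 i0/i1:or.ALU;add.ALU ; dual
t=1 i2/i3:mul.MUL;ld.MEM ; dual
t=2 i4:sub.ALU ; WAW r2
t=3 i5:sll.ALU ; RAW r2
t=4 i6:ld.MEM ; no-port MEM/MEM
t=5 i7/i8:st.MEM;add.ALU ; dual
t=6 i9/i10:beq.BR;and.ALU ; dual
t=7 i11:add.ALU ; tail

PAIRS = 4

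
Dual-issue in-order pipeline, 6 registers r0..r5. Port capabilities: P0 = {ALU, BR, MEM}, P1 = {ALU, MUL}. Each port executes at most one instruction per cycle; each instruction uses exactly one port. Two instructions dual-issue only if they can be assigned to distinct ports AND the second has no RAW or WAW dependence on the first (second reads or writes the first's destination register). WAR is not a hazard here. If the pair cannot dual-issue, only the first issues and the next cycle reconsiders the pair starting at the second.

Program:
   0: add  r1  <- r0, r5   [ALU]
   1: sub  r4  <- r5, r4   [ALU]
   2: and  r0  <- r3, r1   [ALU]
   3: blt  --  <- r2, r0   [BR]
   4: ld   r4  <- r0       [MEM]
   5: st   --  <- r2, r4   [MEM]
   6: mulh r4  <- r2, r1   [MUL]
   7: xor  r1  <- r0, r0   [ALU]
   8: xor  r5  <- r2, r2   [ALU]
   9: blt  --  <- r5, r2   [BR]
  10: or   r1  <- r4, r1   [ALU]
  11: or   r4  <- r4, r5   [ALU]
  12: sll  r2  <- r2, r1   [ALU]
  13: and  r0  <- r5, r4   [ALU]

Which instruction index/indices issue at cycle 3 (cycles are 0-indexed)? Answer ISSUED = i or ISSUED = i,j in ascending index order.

ISSUED = 4

0. add;sub @i0&i1  | 2-wide
1. and @i2  | RAW r0
2. blt @i3  | no-port BR/MEM
3. ld @i4  | no-port MEM/MEM
4. st;mulh @i5&i6  | 2-wide
5. xor;xor @i7&i8  | 2-wide
6. blt;or @i9&i10  | 2-wide
7. or;sll @i11&i12  | 2-wide
8. and @i13  | tail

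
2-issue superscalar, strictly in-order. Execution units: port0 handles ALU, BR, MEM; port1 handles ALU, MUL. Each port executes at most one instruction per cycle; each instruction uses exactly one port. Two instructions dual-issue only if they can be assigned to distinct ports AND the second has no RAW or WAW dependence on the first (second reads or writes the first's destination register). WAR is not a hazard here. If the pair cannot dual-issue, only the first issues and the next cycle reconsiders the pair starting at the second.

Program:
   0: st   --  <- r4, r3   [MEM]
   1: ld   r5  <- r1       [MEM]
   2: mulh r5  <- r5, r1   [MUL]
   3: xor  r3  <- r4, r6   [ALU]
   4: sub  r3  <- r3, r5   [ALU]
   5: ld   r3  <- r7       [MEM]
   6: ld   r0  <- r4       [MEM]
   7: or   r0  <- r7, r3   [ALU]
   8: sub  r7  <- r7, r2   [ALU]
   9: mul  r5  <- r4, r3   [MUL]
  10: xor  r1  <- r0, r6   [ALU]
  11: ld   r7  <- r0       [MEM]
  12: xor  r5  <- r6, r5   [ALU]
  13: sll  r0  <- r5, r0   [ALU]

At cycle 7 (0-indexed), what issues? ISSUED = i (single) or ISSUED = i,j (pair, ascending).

  cy0 -> i0 (st) no-port MEM/MEM
  cy1 -> i1 (ld) RAW+WAW r5
  cy2 -> i2,i3 (mulh/xor) dual
  cy3 -> i4 (sub) WAW r3
  cy4 -> i5 (ld) no-port MEM/MEM
  cy5 -> i6 (ld) WAW r0
  cy6 -> i7,i8 (or/sub) dual
  cy7 -> i9,i10 (mul/xor) dual
  cy8 -> i11,i12 (ld/xor) dual
  cy9 -> i13 (sll) tail

ISSUED = 9,10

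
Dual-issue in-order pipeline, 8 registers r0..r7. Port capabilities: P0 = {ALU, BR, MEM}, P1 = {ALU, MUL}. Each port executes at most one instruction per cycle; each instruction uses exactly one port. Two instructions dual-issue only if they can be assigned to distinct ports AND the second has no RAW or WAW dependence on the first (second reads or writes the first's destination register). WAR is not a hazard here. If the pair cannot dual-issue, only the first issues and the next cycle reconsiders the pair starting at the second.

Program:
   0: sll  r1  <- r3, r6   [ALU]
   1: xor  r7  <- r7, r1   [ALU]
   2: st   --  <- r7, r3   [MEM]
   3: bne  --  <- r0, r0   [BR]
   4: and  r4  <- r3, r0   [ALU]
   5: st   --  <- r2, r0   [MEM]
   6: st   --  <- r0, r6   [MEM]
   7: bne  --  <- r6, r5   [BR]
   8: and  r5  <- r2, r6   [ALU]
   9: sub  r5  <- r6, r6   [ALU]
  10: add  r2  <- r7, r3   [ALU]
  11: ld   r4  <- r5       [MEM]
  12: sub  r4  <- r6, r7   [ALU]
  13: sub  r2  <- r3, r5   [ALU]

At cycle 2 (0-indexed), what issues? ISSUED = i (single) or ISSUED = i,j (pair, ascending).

ISSUED = 2

c0: i0 sll  RAW r1
c1: i1 xor  RAW r7
c2: i2 st  no-port MEM/BR
c3: i3&i4 bne and  dual
c4: i5 st  no-port MEM/MEM
c5: i6 st  no-port MEM/BR
c6: i7&i8 bne and  dual
c7: i9&i10 sub add  dual
c8: i11 ld  WAW r4
c9: i12&i13 sub sub  dual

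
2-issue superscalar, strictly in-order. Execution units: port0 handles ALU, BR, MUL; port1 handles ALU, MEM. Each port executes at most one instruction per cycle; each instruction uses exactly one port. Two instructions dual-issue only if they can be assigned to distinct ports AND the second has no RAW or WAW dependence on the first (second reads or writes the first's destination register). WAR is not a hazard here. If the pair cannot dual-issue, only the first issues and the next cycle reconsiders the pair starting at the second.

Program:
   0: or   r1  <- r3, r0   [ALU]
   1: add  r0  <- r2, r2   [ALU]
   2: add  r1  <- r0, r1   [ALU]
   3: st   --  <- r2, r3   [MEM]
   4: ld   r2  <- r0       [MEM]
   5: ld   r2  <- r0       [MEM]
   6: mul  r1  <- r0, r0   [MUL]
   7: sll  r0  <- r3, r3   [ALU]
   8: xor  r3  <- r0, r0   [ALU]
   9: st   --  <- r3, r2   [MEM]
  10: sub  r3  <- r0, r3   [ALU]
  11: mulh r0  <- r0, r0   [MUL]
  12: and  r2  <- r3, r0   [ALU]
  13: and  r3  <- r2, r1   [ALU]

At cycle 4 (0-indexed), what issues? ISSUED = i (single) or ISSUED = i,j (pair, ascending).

ISSUED = 7

  cy0 -> i0/i1 (or/add) dual
  cy1 -> i2/i3 (add/st) dual
  cy2 -> i4 (ld) no-port MEM/MEM
  cy3 -> i5/i6 (ld/mul) dual
  cy4 -> i7 (sll) RAW r0
  cy5 -> i8 (xor) RAW r3
  cy6 -> i9/i10 (st/sub) dual
  cy7 -> i11 (mulh) RAW r0
  cy8 -> i12 (and) RAW r2
  cy9 -> i13 (and) tail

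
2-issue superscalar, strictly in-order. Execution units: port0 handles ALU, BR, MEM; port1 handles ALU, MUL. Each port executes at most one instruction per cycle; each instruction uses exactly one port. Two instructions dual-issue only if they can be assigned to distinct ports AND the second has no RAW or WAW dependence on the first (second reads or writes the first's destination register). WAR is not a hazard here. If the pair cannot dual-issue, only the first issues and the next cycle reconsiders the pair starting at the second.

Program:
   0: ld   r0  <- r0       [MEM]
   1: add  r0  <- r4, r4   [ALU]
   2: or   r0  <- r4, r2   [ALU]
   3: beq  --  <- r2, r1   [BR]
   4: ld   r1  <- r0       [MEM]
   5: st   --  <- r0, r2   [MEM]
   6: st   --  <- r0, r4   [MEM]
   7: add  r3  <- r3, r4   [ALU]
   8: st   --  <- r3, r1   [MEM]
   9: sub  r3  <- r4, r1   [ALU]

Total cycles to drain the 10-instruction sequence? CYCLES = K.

CYCLES = 7

c0: i0 ld  WAW r0
c1: i1 add  WAW r0
c2: i2,i3 or/beq  2-wide
c3: i4 ld  no-port MEM/MEM
c4: i5 st  no-port MEM/MEM
c5: i6,i7 st/add  2-wide
c6: i8,i9 st/sub  2-wide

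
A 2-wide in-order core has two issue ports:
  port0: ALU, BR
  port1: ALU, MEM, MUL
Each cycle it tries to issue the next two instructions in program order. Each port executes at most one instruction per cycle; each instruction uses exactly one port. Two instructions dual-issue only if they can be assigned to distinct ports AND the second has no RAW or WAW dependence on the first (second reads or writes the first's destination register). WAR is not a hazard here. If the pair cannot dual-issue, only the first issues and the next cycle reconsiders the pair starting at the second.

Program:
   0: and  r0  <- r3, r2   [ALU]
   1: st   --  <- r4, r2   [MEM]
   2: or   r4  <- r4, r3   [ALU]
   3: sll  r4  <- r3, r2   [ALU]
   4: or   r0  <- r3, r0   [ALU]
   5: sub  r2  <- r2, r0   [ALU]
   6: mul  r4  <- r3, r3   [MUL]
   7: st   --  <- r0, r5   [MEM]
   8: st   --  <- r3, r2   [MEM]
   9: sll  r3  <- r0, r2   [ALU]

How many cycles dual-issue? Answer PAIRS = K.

0. and+st @i0/i1  | dual
1. or @i2  | WAW r4
2. sll+or @i3/i4  | dual
3. sub+mul @i5/i6  | dual
4. st @i7  | no-port MEM/MEM
5. st+sll @i8/i9  | dual

PAIRS = 4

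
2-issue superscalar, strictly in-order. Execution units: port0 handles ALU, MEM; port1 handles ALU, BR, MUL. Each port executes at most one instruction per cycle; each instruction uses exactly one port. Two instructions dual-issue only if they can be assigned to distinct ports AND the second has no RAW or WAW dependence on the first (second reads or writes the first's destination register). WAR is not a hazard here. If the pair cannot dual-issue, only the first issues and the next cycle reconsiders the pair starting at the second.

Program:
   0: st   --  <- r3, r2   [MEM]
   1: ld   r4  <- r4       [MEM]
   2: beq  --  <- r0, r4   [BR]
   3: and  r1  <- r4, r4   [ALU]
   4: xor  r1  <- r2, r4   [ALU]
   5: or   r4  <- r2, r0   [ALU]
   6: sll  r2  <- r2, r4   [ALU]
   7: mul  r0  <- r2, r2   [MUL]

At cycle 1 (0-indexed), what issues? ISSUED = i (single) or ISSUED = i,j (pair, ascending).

t=0 i0:st ; no-port MEM/MEM
t=1 i1:ld ; RAW r4
t=2 i2,i3:beq;and ; 2-wide
t=3 i4,i5:xor;or ; 2-wide
t=4 i6:sll ; RAW r2
t=5 i7:mul ; tail

ISSUED = 1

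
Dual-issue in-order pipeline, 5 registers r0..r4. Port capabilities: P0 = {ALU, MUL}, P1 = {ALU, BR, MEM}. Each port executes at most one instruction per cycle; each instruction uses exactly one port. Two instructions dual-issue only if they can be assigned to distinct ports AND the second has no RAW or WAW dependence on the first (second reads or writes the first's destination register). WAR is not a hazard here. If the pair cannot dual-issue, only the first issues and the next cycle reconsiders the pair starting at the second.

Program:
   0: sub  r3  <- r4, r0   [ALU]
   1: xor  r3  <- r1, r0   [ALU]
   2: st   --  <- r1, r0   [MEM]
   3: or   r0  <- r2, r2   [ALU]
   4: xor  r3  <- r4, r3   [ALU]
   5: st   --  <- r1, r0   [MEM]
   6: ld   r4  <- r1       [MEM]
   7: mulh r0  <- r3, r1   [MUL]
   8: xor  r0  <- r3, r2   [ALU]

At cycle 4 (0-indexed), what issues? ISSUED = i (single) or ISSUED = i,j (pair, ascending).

[0] i0  sub  -- WAW r3
[1] i1/i2  xor+st  -- 2-wide
[2] i3/i4  or+xor  -- 2-wide
[3] i5  st  -- no-port MEM/MEM
[4] i6/i7  ld+mulh  -- 2-wide
[5] i8  xor  -- tail

ISSUED = 6,7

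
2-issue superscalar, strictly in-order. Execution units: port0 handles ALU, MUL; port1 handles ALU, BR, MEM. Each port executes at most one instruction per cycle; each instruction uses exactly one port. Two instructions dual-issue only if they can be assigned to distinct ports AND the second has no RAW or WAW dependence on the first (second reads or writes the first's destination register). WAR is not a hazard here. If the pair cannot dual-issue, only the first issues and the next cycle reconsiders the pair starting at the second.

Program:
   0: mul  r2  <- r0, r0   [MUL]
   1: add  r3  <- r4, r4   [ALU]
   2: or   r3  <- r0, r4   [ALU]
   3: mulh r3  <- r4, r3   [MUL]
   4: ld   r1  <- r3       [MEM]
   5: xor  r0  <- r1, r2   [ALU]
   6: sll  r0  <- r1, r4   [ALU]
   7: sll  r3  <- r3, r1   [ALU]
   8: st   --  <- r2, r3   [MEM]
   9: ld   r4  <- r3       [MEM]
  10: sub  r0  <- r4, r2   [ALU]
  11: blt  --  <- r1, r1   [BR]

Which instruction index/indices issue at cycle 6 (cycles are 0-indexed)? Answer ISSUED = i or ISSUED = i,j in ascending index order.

ISSUED = 8

c0: i0/i1 mul.MUL/add.ALU  dual
c1: i2 or.ALU  RAW+WAW r3
c2: i3 mulh.MUL  RAW r3
c3: i4 ld.MEM  RAW r1
c4: i5 xor.ALU  WAW r0
c5: i6/i7 sll.ALU/sll.ALU  dual
c6: i8 st.MEM  no-port MEM/MEM
c7: i9 ld.MEM  RAW r4
c8: i10/i11 sub.ALU/blt.BR  dual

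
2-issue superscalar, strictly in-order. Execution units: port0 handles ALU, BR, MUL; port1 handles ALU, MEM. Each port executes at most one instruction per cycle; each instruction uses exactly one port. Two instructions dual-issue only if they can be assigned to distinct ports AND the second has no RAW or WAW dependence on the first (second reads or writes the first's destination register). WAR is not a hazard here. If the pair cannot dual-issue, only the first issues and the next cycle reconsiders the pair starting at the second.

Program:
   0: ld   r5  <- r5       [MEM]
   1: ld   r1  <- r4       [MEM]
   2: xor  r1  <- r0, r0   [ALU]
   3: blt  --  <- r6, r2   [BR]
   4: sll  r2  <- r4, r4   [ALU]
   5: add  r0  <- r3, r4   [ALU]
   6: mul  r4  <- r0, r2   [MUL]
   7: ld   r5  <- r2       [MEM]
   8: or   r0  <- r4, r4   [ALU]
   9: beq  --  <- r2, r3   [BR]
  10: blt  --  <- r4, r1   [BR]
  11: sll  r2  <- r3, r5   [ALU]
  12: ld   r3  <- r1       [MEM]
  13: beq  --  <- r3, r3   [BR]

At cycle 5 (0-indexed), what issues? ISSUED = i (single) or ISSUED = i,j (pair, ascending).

t=0 i0:ld.MEM ; no-port MEM/MEM
t=1 i1:ld.MEM ; WAW r1
t=2 i2&i3:xor.ALU+blt.BR ; 2-wide
t=3 i4&i5:sll.ALU+add.ALU ; 2-wide
t=4 i6&i7:mul.MUL+ld.MEM ; 2-wide
t=5 i8&i9:or.ALU+beq.BR ; 2-wide
t=6 i10&i11:blt.BR+sll.ALU ; 2-wide
t=7 i12:ld.MEM ; RAW r3
t=8 i13:beq.BR ; tail

ISSUED = 8,9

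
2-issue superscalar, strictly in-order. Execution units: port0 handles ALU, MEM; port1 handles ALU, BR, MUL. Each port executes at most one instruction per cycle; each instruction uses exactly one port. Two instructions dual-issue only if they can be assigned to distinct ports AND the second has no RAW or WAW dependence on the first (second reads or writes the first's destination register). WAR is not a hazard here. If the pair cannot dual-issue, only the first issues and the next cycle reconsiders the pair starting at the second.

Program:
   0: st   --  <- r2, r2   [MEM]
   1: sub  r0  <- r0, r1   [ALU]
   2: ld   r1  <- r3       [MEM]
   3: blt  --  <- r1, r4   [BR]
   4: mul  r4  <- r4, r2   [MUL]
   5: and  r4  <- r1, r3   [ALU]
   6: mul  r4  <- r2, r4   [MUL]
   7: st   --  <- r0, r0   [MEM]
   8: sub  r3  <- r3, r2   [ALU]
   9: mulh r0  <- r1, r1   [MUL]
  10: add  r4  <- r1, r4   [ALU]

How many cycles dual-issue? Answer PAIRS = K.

PAIRS = 3

0. st.MEM+sub.ALU @i0+i1  | 2-wide
1. ld.MEM @i2  | RAW r1
2. blt.BR @i3  | no-port BR/MUL
3. mul.MUL @i4  | WAW r4
4. and.ALU @i5  | RAW+WAW r4
5. mul.MUL+st.MEM @i6+i7  | 2-wide
6. sub.ALU+mulh.MUL @i8+i9  | 2-wide
7. add.ALU @i10  | tail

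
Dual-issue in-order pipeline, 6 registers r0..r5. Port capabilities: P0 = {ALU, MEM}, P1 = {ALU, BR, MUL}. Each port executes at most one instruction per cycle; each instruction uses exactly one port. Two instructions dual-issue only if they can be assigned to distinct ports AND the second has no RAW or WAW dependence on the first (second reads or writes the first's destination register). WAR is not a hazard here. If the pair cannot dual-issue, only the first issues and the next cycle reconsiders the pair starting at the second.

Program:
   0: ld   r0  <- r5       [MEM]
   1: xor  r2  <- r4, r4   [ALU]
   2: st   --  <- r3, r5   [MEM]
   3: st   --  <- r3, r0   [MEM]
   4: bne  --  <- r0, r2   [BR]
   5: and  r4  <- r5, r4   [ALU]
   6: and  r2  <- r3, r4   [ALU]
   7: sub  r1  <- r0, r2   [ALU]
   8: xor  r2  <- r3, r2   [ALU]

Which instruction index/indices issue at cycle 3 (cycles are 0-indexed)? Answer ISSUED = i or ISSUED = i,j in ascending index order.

#0 head=0: ld xor i0/i1 2-wide
#1 head=2: st i2 no-port MEM/MEM
#2 head=3: st bne i3/i4 2-wide
#3 head=5: and i5 RAW r4
#4 head=6: and i6 RAW r2
#5 head=7: sub xor i7/i8 2-wide

ISSUED = 5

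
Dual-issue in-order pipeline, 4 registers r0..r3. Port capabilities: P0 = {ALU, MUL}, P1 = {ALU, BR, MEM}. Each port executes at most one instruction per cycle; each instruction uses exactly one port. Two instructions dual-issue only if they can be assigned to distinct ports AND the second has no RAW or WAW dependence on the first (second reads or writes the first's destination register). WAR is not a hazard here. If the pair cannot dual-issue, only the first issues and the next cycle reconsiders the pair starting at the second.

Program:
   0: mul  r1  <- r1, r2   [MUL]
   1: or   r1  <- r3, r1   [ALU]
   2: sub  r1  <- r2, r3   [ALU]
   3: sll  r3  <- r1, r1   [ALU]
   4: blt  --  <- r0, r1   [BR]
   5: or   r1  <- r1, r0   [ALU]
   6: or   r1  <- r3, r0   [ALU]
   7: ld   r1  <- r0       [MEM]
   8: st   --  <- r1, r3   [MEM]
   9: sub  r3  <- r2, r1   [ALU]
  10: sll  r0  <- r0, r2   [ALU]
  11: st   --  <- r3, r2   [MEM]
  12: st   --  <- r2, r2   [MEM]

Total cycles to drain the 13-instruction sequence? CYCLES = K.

  cy0 -> i0 (mul) RAW+WAW r1
  cy1 -> i1 (or) WAW r1
  cy2 -> i2 (sub) RAW r1
  cy3 -> i3,i4 (sll+blt) pair
  cy4 -> i5 (or) WAW r1
  cy5 -> i6 (or) WAW r1
  cy6 -> i7 (ld) no-port MEM/MEM
  cy7 -> i8,i9 (st+sub) pair
  cy8 -> i10,i11 (sll+st) pair
  cy9 -> i12 (st) tail

CYCLES = 10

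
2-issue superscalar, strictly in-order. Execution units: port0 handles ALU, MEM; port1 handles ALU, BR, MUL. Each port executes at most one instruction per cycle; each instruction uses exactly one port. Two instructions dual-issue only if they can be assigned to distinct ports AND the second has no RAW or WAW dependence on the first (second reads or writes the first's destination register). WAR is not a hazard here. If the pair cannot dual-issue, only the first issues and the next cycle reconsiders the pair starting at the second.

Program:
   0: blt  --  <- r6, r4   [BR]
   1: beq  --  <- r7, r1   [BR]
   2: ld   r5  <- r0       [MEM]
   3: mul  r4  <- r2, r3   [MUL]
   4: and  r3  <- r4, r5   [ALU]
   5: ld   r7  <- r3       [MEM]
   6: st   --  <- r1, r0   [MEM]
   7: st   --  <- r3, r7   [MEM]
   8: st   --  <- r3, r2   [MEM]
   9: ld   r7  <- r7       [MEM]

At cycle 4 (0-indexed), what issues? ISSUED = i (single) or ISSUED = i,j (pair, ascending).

t=0 i0:blt.BR ; no-port BR/BR
t=1 i1/i2:beq.BR ld.MEM ; dual
t=2 i3:mul.MUL ; RAW r4
t=3 i4:and.ALU ; RAW r3
t=4 i5:ld.MEM ; no-port MEM/MEM
t=5 i6:st.MEM ; no-port MEM/MEM
t=6 i7:st.MEM ; no-port MEM/MEM
t=7 i8:st.MEM ; no-port MEM/MEM
t=8 i9:ld.MEM ; tail

ISSUED = 5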